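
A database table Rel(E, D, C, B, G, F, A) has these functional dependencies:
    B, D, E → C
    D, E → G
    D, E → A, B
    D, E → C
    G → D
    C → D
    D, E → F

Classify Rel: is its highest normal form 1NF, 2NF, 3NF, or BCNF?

Candidate keys: {C, E}, {D, E}, {E, G}. Prime attributes: {C, D, E, G}.
For G → D we have {G}⁺ = {D, G}; {G} is not a superkey, so BCNF fails.
Its right-hand attributes {D} are all prime, as are those of every other non-superkey FD — the relation is in 3NF.

3NF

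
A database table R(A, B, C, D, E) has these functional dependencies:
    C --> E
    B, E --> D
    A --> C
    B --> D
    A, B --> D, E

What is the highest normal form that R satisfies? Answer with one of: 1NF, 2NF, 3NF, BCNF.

1NF

Candidate key: {A, B}. Prime attributes: {A, B}.
C --> E: {C}⁺ = {C, E}, which is not all of the attributes, so the left side is not a superkey — BCNF is violated.
C --> E has non-prime {E} on the right and a non-superkey on the left, so 3NF fails.
The proper key subset {A} of {A, B} determines non-prime {C, E}, so the relation is not even in 2NF.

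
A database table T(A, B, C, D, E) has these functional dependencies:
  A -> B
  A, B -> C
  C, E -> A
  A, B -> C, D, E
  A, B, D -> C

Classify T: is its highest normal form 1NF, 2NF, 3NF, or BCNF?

BCNF

Candidate keys: {A}, {C, E}. Prime attributes: {A, C, E}.
Each dependency's left side is a superkey — BCNF holds.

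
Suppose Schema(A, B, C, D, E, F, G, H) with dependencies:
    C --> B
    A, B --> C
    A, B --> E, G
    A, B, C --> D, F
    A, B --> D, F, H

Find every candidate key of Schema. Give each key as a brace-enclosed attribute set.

{A, B}, {A, C}

{A} never appears on the right of any FD, so every key must include it.
{A, B}⁺ = {A, B, C, D, E, F, G, H} — all of the relation — so {A, B} is a candidate key.
{A, C}⁺ = {A, B, C, D, E, F, G, H} — all of the relation — so {A, C} is a candidate key.
Any other superkey properly contains one of these, so there are no further candidate keys.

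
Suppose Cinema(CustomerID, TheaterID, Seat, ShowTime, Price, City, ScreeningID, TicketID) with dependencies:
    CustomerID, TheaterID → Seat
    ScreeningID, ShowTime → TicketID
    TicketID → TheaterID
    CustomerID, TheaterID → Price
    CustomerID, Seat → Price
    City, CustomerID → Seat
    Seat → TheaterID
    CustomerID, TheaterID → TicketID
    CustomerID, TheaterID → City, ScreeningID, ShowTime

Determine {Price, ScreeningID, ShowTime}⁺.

{Price, ScreeningID, ShowTime, TheaterID, TicketID}

Start with {Price, ScreeningID, ShowTime}.
ScreeningID, ShowTime → TicketID applies; add {TicketID} → now {Price, ScreeningID, ShowTime, TicketID}.
TicketID → TheaterID applies; add {TheaterID} → now {Price, ScreeningID, ShowTime, TheaterID, TicketID}.
No further FD applies.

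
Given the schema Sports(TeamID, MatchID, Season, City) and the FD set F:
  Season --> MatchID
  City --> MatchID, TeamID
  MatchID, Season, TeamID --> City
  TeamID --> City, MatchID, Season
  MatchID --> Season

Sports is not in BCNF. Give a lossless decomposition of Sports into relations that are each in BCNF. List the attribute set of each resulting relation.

{City, Season, TeamID}; {MatchID, Season}

Candidate keys of the original relation: {City}, {TeamID}.
In {City, MatchID, Season, TeamID}, {Season} is not a superkey ({Season}⁺ restricted to this set is {MatchID, Season}), so split on Season --> MatchID into {MatchID, Season} and {City, Season, TeamID}.
{MatchID, Season} is in BCNF.
{City, Season, TeamID} is in BCNF.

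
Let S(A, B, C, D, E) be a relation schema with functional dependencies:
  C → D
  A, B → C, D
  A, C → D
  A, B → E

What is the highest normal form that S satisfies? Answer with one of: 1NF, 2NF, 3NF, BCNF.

2NF

Candidate key: {A, B}. Prime attributes: {A, B}.
C → D breaks BCNF: {C}⁺ = {C, D}, so {C} is not a superkey.
C → D determines the non-prime attribute {D} from a non-superkey — 3NF is violated.
No proper subset of a key has a non-prime attribute in its closure, so there is no partial dependency; 2NF holds.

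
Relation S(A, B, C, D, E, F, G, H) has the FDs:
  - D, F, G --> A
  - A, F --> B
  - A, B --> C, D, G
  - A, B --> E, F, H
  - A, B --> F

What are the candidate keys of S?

{A, B}, {A, F}, {D, F, G}

Closure of {A, B} is {A, B, C, D, E, F, G, H}, the whole schema; {A, B} is a candidate key.
Closure of {A, F} is {A, B, C, D, E, F, G, H}, the whole schema; {A, F} is a candidate key.
Closure of {D, F, G} is {A, B, C, D, E, F, G, H}, the whole schema; {D, F, G} is a candidate key.
No proper subset of any of these is a key, and no other minimal superkey exists.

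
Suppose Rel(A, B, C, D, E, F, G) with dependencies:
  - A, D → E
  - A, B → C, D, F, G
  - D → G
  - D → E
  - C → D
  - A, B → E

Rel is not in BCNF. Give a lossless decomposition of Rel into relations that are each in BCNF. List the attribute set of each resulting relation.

Candidate key of the original relation: {A, B}.
{A, B, C, D, E, F, G}: {A, D} determines {A, D, E, G} here but is not a superkey — split on A, D → E, G, giving {A, D, E, G} and {A, B, C, D, F}.
{A, D, E, G}: {D} determines {D, E, G} here but is not a superkey — split on D → E, G, giving {D, E, G} and {A, D}.
{D, E, G} is in BCNF.
{A, D} is in BCNF.
{A, B, C, D, F}: {C} determines {C, D} here but is not a superkey — split on C → D, giving {C, D} and {A, B, C, F}.
{C, D} is in BCNF.
{A, B, C, F} is in BCNF.

{A, B, C, F}; {A, D}; {C, D}; {D, E, G}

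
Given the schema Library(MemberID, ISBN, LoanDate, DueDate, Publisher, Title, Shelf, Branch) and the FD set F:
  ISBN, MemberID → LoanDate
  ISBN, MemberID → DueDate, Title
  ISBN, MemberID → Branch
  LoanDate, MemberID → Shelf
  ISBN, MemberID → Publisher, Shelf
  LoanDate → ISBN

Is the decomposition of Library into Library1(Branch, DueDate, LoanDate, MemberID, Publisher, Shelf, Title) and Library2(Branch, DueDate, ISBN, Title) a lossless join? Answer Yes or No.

No

Common attributes: {Branch, DueDate, Title}; their closure is {Branch, DueDate, Title}.
The closure covers neither Library1 nor Library2 entirely; the join is not lossless.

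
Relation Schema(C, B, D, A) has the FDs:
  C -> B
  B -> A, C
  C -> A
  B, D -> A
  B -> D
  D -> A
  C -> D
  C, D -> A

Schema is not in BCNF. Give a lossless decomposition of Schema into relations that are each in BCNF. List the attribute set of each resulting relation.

{A, D}; {B, C, D}

Candidate keys of the original relation: {B}, {C}.
{A, B, C, D}: {D} determines {A, D} here but is not a superkey — split on D -> A, giving {A, D} and {B, C, D}.
{A, D} has no BCNF violation.
{B, C, D} has no BCNF violation.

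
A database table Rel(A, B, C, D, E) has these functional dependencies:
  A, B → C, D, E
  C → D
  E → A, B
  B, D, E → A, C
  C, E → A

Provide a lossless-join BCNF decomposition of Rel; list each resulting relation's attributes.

{A, B, C, E}; {C, D}

Candidate keys of the original relation: {A, B}, {E}.
Within {A, B, C, D, E}: {C}⁺ ∩ {A, B, C, D, E} = {C, D}, not the whole set, so C → D violates BCNF; decompose into {C, D} and {A, B, C, E}.
{C, D}: every determinant is a superkey — BCNF.
{A, B, C, E}: every determinant is a superkey — BCNF.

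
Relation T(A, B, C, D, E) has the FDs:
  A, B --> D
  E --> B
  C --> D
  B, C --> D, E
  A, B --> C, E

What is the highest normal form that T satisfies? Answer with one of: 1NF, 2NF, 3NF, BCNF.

2NF

Candidate keys: {A, B}, {A, E}. Prime attributes: {A, B, E}.
For E --> B we have {E}⁺ = {B, E}; {E} is not a superkey, so BCNF fails.
Because {D} is non-prime and the left side of C --> D is not a superkey, the relation is not in 3NF.
No proper subset of a key has a non-prime attribute in its closure, so there is no partial dependency; 2NF holds.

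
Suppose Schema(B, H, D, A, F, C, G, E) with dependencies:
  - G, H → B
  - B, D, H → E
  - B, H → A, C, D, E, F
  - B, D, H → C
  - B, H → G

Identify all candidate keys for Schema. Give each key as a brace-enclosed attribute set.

{B, H}, {G, H}

{H} never appears on the right of any FD, so every key must include it.
{B, H}⁺ = {A, B, C, D, E, F, G, H}, which is every attribute, so {B, H} is a candidate key.
{G, H}⁺ = {A, B, C, D, E, F, G, H}, which is every attribute, so {G, H} is a candidate key.
Any other superkey properly contains one of these, so there are no further candidate keys.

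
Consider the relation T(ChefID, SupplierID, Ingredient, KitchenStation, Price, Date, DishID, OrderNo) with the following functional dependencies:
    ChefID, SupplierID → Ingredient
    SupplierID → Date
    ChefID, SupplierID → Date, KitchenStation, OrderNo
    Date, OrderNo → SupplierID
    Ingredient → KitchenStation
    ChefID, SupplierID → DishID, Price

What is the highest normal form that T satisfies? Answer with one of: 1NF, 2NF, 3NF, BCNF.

2NF

Candidate keys: {ChefID, Date, OrderNo}, {ChefID, SupplierID}. Prime attributes: {ChefID, Date, OrderNo, SupplierID}.
SupplierID → Date: {SupplierID}⁺ = {Date, SupplierID}, which is not all of the attributes, so the left side is not a superkey — BCNF is violated.
Ingredient → KitchenStation determines the non-prime attribute {KitchenStation} from a non-superkey — 3NF is violated.
No non-prime attribute depends on a proper subset of any candidate key, so 2NF holds.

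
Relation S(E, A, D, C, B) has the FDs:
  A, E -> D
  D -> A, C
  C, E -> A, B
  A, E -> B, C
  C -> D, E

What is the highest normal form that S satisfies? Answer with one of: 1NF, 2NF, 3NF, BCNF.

BCNF

Candidate keys: {A, E}, {C}, {D}. Prime attributes: {A, C, D, E}.
Every FD has a superkey on the left, so the relation is in BCNF.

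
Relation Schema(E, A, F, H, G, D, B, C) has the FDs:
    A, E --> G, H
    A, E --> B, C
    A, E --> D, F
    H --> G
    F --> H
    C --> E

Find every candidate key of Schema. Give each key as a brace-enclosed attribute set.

{A} never appears on the right of any FD, so every key must include it.
{A, C}⁺ = {A, B, C, D, E, F, G, H}, which is every attribute, so {A, C} is a candidate key.
{A, E}⁺ = {A, B, C, D, E, F, G, H}, which is every attribute, so {A, E} is a candidate key.
These are minimal and exhaustive — every other superkey contains one of them.

{A, C}, {A, E}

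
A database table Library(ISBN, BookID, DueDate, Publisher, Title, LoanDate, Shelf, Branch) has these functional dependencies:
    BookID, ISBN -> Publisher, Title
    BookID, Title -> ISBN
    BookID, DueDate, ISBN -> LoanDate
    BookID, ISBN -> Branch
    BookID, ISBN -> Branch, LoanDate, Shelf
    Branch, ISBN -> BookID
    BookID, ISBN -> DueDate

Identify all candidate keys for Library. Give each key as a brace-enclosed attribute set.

{BookID, ISBN}, {BookID, Title}, {Branch, ISBN}

Closure of {BookID, ISBN} is {BookID, Branch, DueDate, ISBN, LoanDate, Publisher, Shelf, Title}, the whole schema; {BookID, ISBN} is a candidate key.
Closure of {BookID, Title} is {BookID, Branch, DueDate, ISBN, LoanDate, Publisher, Shelf, Title}, the whole schema; {BookID, Title} is a candidate key.
Closure of {Branch, ISBN} is {BookID, Branch, DueDate, ISBN, LoanDate, Publisher, Shelf, Title}, the whole schema; {Branch, ISBN} is a candidate key.
These are minimal and exhaustive — every other superkey contains one of them.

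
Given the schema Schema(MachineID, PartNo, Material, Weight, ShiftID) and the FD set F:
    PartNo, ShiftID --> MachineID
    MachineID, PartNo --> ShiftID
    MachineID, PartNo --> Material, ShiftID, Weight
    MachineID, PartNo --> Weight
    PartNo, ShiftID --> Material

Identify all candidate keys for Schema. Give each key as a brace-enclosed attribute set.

No FD produces {PartNo}, so it must be in every candidate key.
{MachineID, PartNo} is a candidate key since {MachineID, PartNo}⁺ = {MachineID, Material, PartNo, ShiftID, Weight} covers every attribute.
{PartNo, ShiftID} is a candidate key since {PartNo, ShiftID}⁺ = {MachineID, Material, PartNo, ShiftID, Weight} covers every attribute.
No proper subset of any of these is a key, and no other minimal superkey exists.

{MachineID, PartNo}, {PartNo, ShiftID}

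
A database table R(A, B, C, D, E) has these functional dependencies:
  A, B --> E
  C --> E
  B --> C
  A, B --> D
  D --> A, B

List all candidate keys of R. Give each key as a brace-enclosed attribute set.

{A, B}, {D}

{D}⁺ = {A, B, C, D, E} — all of the relation — so {D} is a candidate key.
{A, B}⁺ = {A, B, C, D, E} — all of the relation — so {A, B} is a candidate key.
These are minimal and exhaustive — every other superkey contains one of them.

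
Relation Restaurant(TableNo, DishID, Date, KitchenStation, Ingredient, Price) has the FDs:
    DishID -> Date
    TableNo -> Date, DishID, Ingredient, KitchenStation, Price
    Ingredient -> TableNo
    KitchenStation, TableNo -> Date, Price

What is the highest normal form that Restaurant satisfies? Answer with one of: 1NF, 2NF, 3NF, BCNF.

2NF

Candidate keys: {Ingredient}, {TableNo}. Prime attributes: {Ingredient, TableNo}.
For DishID -> Date we have {DishID}⁺ = {Date, DishID}; {DishID} is not a superkey, so BCNF fails.
DishID -> Date has non-prime {Date} on the right and a non-superkey on the left, so 3NF fails.
With only single-attribute keys there can be no partial dependency, so 2NF holds.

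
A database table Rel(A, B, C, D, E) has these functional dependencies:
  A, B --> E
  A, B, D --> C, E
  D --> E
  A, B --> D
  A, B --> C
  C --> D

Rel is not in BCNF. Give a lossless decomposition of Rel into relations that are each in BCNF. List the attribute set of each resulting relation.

{A, B, C}; {C, D}; {D, E}

Candidate key of the original relation: {A, B}.
Within {A, B, C, D, E}: {D}⁺ ∩ {A, B, C, D, E} = {D, E}, not the whole set, so D --> E violates BCNF; decompose into {D, E} and {A, B, C, D}.
{D, E} is in BCNF.
Within {A, B, C, D}: {C}⁺ ∩ {A, B, C, D} = {C, D}, not the whole set, so C --> D violates BCNF; decompose into {C, D} and {A, B, C}.
{C, D} is in BCNF.
{A, B, C} is in BCNF.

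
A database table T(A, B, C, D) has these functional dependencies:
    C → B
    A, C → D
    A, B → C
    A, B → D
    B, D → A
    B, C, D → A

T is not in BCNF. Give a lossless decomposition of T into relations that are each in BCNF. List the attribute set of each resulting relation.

{A, C, D}; {B, C}

Candidate keys of the original relation: {A, B}, {A, C}, {B, D}, {C, D}.
Within {A, B, C, D}: {C}⁺ ∩ {A, B, C, D} = {B, C}, not the whole set, so C → B violates BCNF; decompose into {B, C} and {A, C, D}.
{B, C} has no BCNF violation.
{A, C, D} has no BCNF violation.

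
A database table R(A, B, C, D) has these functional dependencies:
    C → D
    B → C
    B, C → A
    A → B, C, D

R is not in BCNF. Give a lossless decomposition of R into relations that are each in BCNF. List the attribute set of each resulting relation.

Candidate keys of the original relation: {A}, {B}.
Within {A, B, C, D}: {C}⁺ ∩ {A, B, C, D} = {C, D}, not the whole set, so C → D violates BCNF; decompose into {C, D} and {A, B, C}.
{C, D} is in BCNF.
{A, B, C} is in BCNF.

{A, B, C}; {C, D}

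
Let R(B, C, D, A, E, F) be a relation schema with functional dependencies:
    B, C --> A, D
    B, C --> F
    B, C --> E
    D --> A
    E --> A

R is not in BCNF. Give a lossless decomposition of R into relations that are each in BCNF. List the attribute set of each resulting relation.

{A, D}; {B, C, D, E, F}

Candidate key of the original relation: {B, C}.
{A, B, C, D, E, F}: {D} determines {A, D} here but is not a superkey — split on D --> A, giving {A, D} and {B, C, D, E, F}.
{A, D}: every determinant is a superkey — BCNF.
{B, C, D, E, F}: every determinant is a superkey — BCNF.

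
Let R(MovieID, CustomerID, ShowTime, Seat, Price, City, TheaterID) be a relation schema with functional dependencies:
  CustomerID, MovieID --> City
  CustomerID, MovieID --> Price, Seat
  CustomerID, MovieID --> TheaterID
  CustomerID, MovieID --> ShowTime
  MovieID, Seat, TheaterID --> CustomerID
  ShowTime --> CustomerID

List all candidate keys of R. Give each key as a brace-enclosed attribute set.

{CustomerID, MovieID}, {MovieID, Seat, TheaterID}, {MovieID, ShowTime}

{MovieID} never appears on the right of any FD, so every key must include it.
{CustomerID, MovieID}⁺ = {City, CustomerID, MovieID, Price, Seat, ShowTime, TheaterID}, which is every attribute, so {CustomerID, MovieID} is a candidate key.
{MovieID, ShowTime}⁺ = {City, CustomerID, MovieID, Price, Seat, ShowTime, TheaterID}, which is every attribute, so {MovieID, ShowTime} is a candidate key.
{MovieID, Seat, TheaterID}⁺ = {City, CustomerID, MovieID, Price, Seat, ShowTime, TheaterID}, which is every attribute, so {MovieID, Seat, TheaterID} is a candidate key.
No proper subset of any of these is a key, and no other minimal superkey exists.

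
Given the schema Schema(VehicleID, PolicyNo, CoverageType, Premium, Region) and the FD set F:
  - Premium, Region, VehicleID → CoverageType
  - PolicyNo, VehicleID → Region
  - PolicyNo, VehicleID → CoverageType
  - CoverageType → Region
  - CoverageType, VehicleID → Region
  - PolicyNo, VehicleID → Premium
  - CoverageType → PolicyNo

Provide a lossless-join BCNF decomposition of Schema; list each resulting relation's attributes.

{CoverageType, PolicyNo, Region}; {CoverageType, Premium, VehicleID}

Candidate keys of the original relation: {CoverageType, VehicleID}, {PolicyNo, VehicleID}, {Premium, Region, VehicleID}.
Within {CoverageType, PolicyNo, Premium, Region, VehicleID}: {CoverageType}⁺ ∩ {CoverageType, PolicyNo, Premium, Region, VehicleID} = {CoverageType, PolicyNo, Region}, not the whole set, so CoverageType → PolicyNo, Region violates BCNF; decompose into {CoverageType, PolicyNo, Region} and {CoverageType, Premium, VehicleID}.
{CoverageType, PolicyNo, Region} is in BCNF.
{CoverageType, Premium, VehicleID} is in BCNF.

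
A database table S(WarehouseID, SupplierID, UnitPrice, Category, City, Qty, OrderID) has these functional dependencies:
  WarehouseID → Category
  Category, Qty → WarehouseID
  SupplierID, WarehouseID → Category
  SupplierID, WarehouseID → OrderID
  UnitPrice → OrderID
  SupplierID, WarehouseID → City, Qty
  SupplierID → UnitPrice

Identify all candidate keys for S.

{SupplierID} never appears on the right of any FD, so every key must include it.
{SupplierID, WarehouseID}⁺ = {Category, City, OrderID, Qty, SupplierID, UnitPrice, WarehouseID}, which is every attribute, so {SupplierID, WarehouseID} is a candidate key.
{Category, Qty, SupplierID}⁺ = {Category, City, OrderID, Qty, SupplierID, UnitPrice, WarehouseID}, which is every attribute, so {Category, Qty, SupplierID} is a candidate key.
These are minimal and exhaustive — every other superkey contains one of them.

{Category, Qty, SupplierID}, {SupplierID, WarehouseID}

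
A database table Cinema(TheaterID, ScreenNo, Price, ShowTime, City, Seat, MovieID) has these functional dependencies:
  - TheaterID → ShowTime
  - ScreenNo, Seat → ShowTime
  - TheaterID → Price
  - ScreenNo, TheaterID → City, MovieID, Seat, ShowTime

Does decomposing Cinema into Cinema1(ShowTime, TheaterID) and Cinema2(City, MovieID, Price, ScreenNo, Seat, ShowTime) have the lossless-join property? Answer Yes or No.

Cinema1 ∩ Cinema2 = {ShowTime}; its closure under F is {ShowTime}.
The closure covers neither Cinema1 nor Cinema2 entirely; the join is not lossless.

No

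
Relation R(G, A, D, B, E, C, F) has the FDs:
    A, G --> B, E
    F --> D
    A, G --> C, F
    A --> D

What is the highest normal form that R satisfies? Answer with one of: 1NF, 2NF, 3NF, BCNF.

1NF

Candidate key: {A, G}. Prime attributes: {A, G}.
F --> D breaks BCNF: {F}⁺ = {D, F}, so {F} is not a superkey.
F --> D determines the non-prime attribute {D} from a non-superkey — 3NF is violated.
Since {A} ⊂ {A, G} and {A}⁺ ⊇ {D} with {D} non-prime, there is a partial dependency; 2NF fails.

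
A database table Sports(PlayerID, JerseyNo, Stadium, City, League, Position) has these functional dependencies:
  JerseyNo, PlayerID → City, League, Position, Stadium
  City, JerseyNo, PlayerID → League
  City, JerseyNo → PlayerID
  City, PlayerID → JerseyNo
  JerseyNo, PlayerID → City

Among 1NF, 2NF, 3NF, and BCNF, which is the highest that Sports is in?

Candidate keys: {City, JerseyNo}, {City, PlayerID}, {JerseyNo, PlayerID}. Prime attributes: {City, JerseyNo, PlayerID}.
The left-hand side of every FD is a superkey, so BCNF is satisfied.

BCNF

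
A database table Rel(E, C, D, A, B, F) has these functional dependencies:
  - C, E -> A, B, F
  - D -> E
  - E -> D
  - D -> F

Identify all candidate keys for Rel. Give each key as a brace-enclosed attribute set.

Attributes never on any right-hand side: {C} — every candidate key must contain it.
{C, D}⁺ = {A, B, C, D, E, F}, which is every attribute, so {C, D} is a candidate key.
{C, E}⁺ = {A, B, C, D, E, F}, which is every attribute, so {C, E} is a candidate key.
These are minimal and exhaustive — every other superkey contains one of them.

{C, D}, {C, E}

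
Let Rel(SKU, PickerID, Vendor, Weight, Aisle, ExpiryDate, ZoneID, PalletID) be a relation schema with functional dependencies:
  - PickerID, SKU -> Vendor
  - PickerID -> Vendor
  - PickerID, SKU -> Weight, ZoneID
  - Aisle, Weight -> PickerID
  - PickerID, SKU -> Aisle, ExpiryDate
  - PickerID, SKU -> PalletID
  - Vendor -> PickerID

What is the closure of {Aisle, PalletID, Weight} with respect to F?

{Aisle, PalletID, PickerID, Vendor, Weight}

Start with {Aisle, PalletID, Weight}.
Aisle, Weight -> PickerID applies; add {PickerID} → now {Aisle, PalletID, PickerID, Weight}.
PickerID -> Vendor applies; add {Vendor} → now {Aisle, PalletID, PickerID, Vendor, Weight}.
No further FD applies.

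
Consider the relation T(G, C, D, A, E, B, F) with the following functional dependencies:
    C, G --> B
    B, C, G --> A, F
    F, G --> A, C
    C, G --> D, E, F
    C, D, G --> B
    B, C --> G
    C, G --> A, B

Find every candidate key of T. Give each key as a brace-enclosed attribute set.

{B, C} is a candidate key since {B, C}⁺ = {A, B, C, D, E, F, G} covers every attribute.
{C, G} is a candidate key since {C, G}⁺ = {A, B, C, D, E, F, G} covers every attribute.
{F, G} is a candidate key since {F, G}⁺ = {A, B, C, D, E, F, G} covers every attribute.
These are minimal and exhaustive — every other superkey contains one of them.

{B, C}, {C, G}, {F, G}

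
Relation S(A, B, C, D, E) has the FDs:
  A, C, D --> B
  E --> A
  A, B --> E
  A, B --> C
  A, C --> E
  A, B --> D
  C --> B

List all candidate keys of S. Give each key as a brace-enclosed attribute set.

{A, B}, {A, C}, {B, E}, {C, E}

{A, B} is a candidate key since {A, B}⁺ = {A, B, C, D, E} covers every attribute.
{A, C} is a candidate key since {A, C}⁺ = {A, B, C, D, E} covers every attribute.
{B, E} is a candidate key since {B, E}⁺ = {A, B, C, D, E} covers every attribute.
{C, E} is a candidate key since {C, E}⁺ = {A, B, C, D, E} covers every attribute.
These are minimal and exhaustive — every other superkey contains one of them.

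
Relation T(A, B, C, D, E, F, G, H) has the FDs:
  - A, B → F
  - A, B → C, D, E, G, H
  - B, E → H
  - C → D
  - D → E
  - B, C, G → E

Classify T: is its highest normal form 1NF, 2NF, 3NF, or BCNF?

2NF

Candidate key: {A, B}. Prime attributes: {A, B}.
B, E → H breaks BCNF: {B, E}⁺ = {B, E, H}, so {B, E} is not a superkey.
Because {H} is non-prime and the left side of B, E → H is not a superkey, the relation is not in 3NF.
Checking every proper subset of each key, none determines a non-prime attribute — 2NF is satisfied.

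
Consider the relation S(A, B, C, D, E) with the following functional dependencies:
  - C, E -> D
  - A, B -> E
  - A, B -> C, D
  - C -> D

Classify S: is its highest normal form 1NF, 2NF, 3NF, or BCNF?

Candidate key: {A, B}. Prime attributes: {A, B}.
C, E -> D: {C, E}⁺ = {C, D, E}, which is not all of the attributes, so the left side is not a superkey — BCNF is violated.
Because {D} is non-prime and the left side of C, E -> D is not a superkey, the relation is not in 3NF.
No proper subset of a key has a non-prime attribute in its closure, so there is no partial dependency; 2NF holds.

2NF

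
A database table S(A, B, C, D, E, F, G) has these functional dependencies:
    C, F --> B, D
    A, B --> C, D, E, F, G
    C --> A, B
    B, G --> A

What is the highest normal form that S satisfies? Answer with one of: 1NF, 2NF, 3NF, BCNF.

BCNF

Candidate keys: {A, B}, {B, G}, {C}. Prime attributes: {A, B, C, G}.
Every FD has a superkey on the left, so the relation is in BCNF.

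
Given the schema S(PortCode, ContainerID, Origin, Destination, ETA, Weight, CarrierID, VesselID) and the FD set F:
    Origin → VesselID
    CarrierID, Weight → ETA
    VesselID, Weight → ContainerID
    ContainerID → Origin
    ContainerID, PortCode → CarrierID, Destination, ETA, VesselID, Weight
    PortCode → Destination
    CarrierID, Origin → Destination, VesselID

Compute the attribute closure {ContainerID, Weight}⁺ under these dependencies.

Start with {ContainerID, Weight}.
ContainerID → Origin applies; add {Origin} → now {ContainerID, Origin, Weight}.
Origin → VesselID applies; add {VesselID} → now {ContainerID, Origin, VesselID, Weight}.
No further FD applies.

{ContainerID, Origin, VesselID, Weight}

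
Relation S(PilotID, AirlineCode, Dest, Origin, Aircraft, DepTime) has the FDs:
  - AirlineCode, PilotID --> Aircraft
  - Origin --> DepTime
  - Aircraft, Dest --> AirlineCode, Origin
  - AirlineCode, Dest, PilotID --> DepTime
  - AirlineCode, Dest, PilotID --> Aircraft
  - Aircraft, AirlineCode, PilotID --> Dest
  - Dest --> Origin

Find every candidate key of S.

Attributes never on any right-hand side: {PilotID} — every candidate key must contain it.
{AirlineCode, PilotID} is a candidate key since {AirlineCode, PilotID}⁺ = {Aircraft, AirlineCode, DepTime, Dest, Origin, PilotID} covers every attribute.
{Aircraft, Dest, PilotID} is a candidate key since {Aircraft, Dest, PilotID}⁺ = {Aircraft, AirlineCode, DepTime, Dest, Origin, PilotID} covers every attribute.
These are minimal and exhaustive — every other superkey contains one of them.

{Aircraft, Dest, PilotID}, {AirlineCode, PilotID}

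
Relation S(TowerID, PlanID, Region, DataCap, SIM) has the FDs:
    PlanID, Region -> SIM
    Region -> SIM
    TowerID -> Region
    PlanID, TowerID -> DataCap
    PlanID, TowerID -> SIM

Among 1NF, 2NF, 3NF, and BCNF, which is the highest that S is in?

1NF

Candidate key: {PlanID, TowerID}. Prime attributes: {PlanID, TowerID}.
PlanID, Region -> SIM: {PlanID, Region}⁺ = {PlanID, Region, SIM}, which is not all of the attributes, so the left side is not a superkey — BCNF is violated.
PlanID, Region -> SIM determines the non-prime attribute {SIM} from a non-superkey — 3NF is violated.
Since {TowerID} ⊂ {PlanID, TowerID} and {TowerID}⁺ ⊇ {Region, SIM} with {Region, SIM} non-prime, there is a partial dependency; 2NF fails.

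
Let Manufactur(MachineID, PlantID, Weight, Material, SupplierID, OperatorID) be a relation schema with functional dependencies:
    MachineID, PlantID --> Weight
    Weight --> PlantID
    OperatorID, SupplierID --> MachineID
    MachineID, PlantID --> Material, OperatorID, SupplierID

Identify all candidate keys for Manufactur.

{MachineID, PlantID}⁺ = {MachineID, Material, OperatorID, PlantID, SupplierID, Weight}, which is every attribute, so {MachineID, PlantID} is a candidate key.
{MachineID, Weight}⁺ = {MachineID, Material, OperatorID, PlantID, SupplierID, Weight}, which is every attribute, so {MachineID, Weight} is a candidate key.
{OperatorID, PlantID, SupplierID}⁺ = {MachineID, Material, OperatorID, PlantID, SupplierID, Weight}, which is every attribute, so {OperatorID, PlantID, SupplierID} is a candidate key.
{OperatorID, SupplierID, Weight}⁺ = {MachineID, Material, OperatorID, PlantID, SupplierID, Weight}, which is every attribute, so {OperatorID, SupplierID, Weight} is a candidate key.
No proper subset of any of these is a key, and no other minimal superkey exists.

{MachineID, PlantID}, {MachineID, Weight}, {OperatorID, PlantID, SupplierID}, {OperatorID, SupplierID, Weight}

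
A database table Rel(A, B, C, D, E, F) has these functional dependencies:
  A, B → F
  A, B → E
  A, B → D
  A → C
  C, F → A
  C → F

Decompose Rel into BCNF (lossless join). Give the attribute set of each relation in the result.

{A, B, D, E}; {A, C, F}

Candidate keys of the original relation: {A, B}, {B, C}.
In {A, B, C, D, E, F}, {A} is not a superkey ({A}⁺ restricted to this set is {A, C, F}), so split on A → C, F into {A, C, F} and {A, B, D, E}.
{A, C, F} has no BCNF violation.
{A, B, D, E} has no BCNF violation.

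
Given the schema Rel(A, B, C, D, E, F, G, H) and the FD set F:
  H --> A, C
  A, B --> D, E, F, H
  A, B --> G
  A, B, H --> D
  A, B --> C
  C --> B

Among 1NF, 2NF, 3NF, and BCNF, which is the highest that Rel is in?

Candidate keys: {A, B}, {A, C}, {H}. Prime attributes: {A, B, C, H}.
C --> B: {C}⁺ = {B, C}, which is not all of the attributes, so the left side is not a superkey — BCNF is violated.
Since {B} ⊆ prime attributes and every other non-superkey FD also has a prime right side, the schema is in 3NF.

3NF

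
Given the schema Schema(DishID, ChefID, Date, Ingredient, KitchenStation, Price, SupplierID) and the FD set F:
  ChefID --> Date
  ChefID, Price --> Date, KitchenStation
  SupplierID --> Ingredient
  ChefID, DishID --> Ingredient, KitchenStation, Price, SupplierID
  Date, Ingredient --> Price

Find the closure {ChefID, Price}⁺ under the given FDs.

Start with {ChefID, Price}.
ChefID --> Date applies; add {Date} → now {ChefID, Date, Price}.
ChefID, Price --> Date, KitchenStation applies; add {KitchenStation} → now {ChefID, Date, KitchenStation, Price}.
No further FD applies.

{ChefID, Date, KitchenStation, Price}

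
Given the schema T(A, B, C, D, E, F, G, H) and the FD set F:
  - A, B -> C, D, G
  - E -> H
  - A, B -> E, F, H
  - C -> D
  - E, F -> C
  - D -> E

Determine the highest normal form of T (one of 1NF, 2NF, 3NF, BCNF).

Candidate key: {A, B}. Prime attributes: {A, B}.
E -> H breaks BCNF: {E}⁺ = {E, H}, so {E} is not a superkey.
E -> H determines the non-prime attribute {H} from a non-superkey — 3NF is violated.
No proper subset of a key has a non-prime attribute in its closure, so there is no partial dependency; 2NF holds.

2NF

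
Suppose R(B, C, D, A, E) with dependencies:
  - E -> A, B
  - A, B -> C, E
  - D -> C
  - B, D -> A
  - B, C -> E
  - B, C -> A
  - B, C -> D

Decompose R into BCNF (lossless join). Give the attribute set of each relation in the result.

{A, B, D, E}; {C, D}

Candidate keys of the original relation: {A, B}, {B, C}, {B, D}, {E}.
Within {A, B, C, D, E}: {D}⁺ ∩ {A, B, C, D, E} = {C, D}, not the whole set, so D -> C violates BCNF; decompose into {C, D} and {A, B, D, E}.
{C, D} is in BCNF.
{A, B, D, E} is in BCNF.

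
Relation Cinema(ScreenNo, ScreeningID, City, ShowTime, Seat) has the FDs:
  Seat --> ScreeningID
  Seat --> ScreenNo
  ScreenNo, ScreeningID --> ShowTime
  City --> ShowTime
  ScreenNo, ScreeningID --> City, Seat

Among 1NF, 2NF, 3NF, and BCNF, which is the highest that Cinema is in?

Candidate keys: {ScreenNo, ScreeningID}, {Seat}. Prime attributes: {ScreenNo, ScreeningID, Seat}.
City --> ShowTime breaks BCNF: {City}⁺ = {City, ShowTime}, so {City} is not a superkey.
City --> ShowTime has non-prime {ShowTime} on the right and a non-superkey on the left, so 3NF fails.
No proper subset of a key has a non-prime attribute in its closure, so there is no partial dependency; 2NF holds.

2NF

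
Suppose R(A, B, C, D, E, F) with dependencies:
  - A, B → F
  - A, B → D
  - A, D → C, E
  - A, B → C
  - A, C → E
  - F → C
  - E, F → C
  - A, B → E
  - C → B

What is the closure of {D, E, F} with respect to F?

Start with {D, E, F}.
F → C applies; add {C} → now {C, D, E, F}.
C → B applies; add {B} → now {B, C, D, E, F}.
No further FD applies.

{B, C, D, E, F}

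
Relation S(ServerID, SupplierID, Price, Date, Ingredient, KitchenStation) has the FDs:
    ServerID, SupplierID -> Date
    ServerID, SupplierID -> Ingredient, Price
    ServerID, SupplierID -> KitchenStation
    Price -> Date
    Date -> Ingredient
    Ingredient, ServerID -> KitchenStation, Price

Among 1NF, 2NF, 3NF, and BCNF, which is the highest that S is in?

Candidate key: {ServerID, SupplierID}. Prime attributes: {ServerID, SupplierID}.
Price -> Date breaks BCNF: {Price}⁺ = {Date, Ingredient, Price}, so {Price} is not a superkey.
Because {Date} is non-prime and the left side of Price -> Date is not a superkey, the relation is not in 3NF.
No non-prime attribute depends on a proper subset of any candidate key, so 2NF holds.

2NF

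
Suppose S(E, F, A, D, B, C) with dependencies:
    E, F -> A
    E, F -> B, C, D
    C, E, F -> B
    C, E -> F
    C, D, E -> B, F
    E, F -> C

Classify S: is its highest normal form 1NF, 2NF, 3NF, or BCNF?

BCNF

Candidate keys: {C, E}, {E, F}. Prime attributes: {C, E, F}.
The left-hand side of every FD is a superkey, so BCNF is satisfied.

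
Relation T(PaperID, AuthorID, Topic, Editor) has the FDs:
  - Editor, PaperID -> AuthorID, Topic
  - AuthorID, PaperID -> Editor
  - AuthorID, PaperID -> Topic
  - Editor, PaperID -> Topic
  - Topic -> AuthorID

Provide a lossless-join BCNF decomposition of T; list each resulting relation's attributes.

{AuthorID, Topic}; {Editor, PaperID, Topic}

Candidate keys of the original relation: {AuthorID, PaperID}, {Editor, PaperID}, {PaperID, Topic}.
Within {AuthorID, Editor, PaperID, Topic}: {Topic}⁺ ∩ {AuthorID, Editor, PaperID, Topic} = {AuthorID, Topic}, not the whole set, so Topic -> AuthorID violates BCNF; decompose into {AuthorID, Topic} and {Editor, PaperID, Topic}.
{AuthorID, Topic}: every determinant is a superkey — BCNF.
{Editor, PaperID, Topic}: every determinant is a superkey — BCNF.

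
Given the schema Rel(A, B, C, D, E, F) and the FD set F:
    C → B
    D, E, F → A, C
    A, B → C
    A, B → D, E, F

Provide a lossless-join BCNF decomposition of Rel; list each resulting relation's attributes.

Candidate keys of the original relation: {A, B}, {A, C}, {D, E, F}.
{A, B, C, D, E, F}: {C} determines {B, C} here but is not a superkey — split on C → B, giving {B, C} and {A, C, D, E, F}.
{B, C} has no BCNF violation.
{A, C, D, E, F} has no BCNF violation.

{A, C, D, E, F}; {B, C}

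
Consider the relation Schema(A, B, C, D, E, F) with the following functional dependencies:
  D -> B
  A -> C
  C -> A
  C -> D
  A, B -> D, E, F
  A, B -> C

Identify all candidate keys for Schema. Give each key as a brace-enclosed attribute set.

Closure of {A} is {A, B, C, D, E, F}, the whole schema; {A} is a candidate key.
Closure of {C} is {A, B, C, D, E, F}, the whole schema; {C} is a candidate key.
Any other superkey properly contains one of these, so there are no further candidate keys.

{A}, {C}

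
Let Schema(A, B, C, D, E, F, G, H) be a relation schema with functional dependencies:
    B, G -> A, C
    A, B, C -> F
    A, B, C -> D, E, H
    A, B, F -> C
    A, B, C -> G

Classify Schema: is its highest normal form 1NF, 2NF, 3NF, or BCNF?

BCNF

Candidate keys: {A, B, C}, {A, B, F}, {B, G}. Prime attributes: {A, B, C, F, G}.
Every FD has a superkey on the left, so the relation is in BCNF.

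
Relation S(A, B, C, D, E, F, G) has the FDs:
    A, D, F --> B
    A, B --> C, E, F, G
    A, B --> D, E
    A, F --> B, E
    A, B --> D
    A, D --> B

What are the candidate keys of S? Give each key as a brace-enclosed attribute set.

Attributes never on any right-hand side: {A} — every candidate key must contain it.
{A, B} is a candidate key since {A, B}⁺ = {A, B, C, D, E, F, G} covers every attribute.
{A, D} is a candidate key since {A, D}⁺ = {A, B, C, D, E, F, G} covers every attribute.
{A, F} is a candidate key since {A, F}⁺ = {A, B, C, D, E, F, G} covers every attribute.
No proper subset of any of these is a key, and no other minimal superkey exists.

{A, B}, {A, D}, {A, F}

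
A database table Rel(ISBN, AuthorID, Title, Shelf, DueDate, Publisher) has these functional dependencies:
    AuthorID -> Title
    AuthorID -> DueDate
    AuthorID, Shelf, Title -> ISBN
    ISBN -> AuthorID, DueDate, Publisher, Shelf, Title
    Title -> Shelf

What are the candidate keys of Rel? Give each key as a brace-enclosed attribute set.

Closure of {AuthorID} is {AuthorID, DueDate, ISBN, Publisher, Shelf, Title}, the whole schema; {AuthorID} is a candidate key.
Closure of {ISBN} is {AuthorID, DueDate, ISBN, Publisher, Shelf, Title}, the whole schema; {ISBN} is a candidate key.
These are minimal and exhaustive — every other superkey contains one of them.

{AuthorID}, {ISBN}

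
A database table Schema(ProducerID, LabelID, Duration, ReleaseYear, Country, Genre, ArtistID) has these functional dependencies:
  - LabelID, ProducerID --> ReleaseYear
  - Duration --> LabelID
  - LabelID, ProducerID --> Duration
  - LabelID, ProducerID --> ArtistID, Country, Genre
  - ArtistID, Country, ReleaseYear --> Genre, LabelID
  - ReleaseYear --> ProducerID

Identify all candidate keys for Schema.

{Duration, ProducerID} is a candidate key since {Duration, ProducerID}⁺ = {ArtistID, Country, Duration, Genre, LabelID, ProducerID, ReleaseYear} covers every attribute.
{Duration, ReleaseYear} is a candidate key since {Duration, ReleaseYear}⁺ = {ArtistID, Country, Duration, Genre, LabelID, ProducerID, ReleaseYear} covers every attribute.
{LabelID, ProducerID} is a candidate key since {LabelID, ProducerID}⁺ = {ArtistID, Country, Duration, Genre, LabelID, ProducerID, ReleaseYear} covers every attribute.
{LabelID, ReleaseYear} is a candidate key since {LabelID, ReleaseYear}⁺ = {ArtistID, Country, Duration, Genre, LabelID, ProducerID, ReleaseYear} covers every attribute.
{ArtistID, Country, ReleaseYear} is a candidate key since {ArtistID, Country, ReleaseYear}⁺ = {ArtistID, Country, Duration, Genre, LabelID, ProducerID, ReleaseYear} covers every attribute.
These are minimal and exhaustive — every other superkey contains one of them.

{ArtistID, Country, ReleaseYear}, {Duration, ProducerID}, {Duration, ReleaseYear}, {LabelID, ProducerID}, {LabelID, ReleaseYear}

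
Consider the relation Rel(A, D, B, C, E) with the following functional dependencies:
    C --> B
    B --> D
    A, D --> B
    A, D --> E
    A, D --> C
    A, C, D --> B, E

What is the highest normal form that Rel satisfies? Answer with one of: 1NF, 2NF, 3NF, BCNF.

3NF

Candidate keys: {A, B}, {A, C}, {A, D}. Prime attributes: {A, B, C, D}.
C --> B breaks BCNF: {C}⁺ = {B, C, D}, so {C} is not a superkey.
Its right-hand attributes {B} are all prime, as are those of every other non-superkey FD — the relation is in 3NF.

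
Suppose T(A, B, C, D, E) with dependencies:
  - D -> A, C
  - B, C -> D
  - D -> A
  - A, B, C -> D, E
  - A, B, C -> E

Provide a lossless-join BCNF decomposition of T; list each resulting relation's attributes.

{A, C, D}; {B, D, E}

Candidate keys of the original relation: {B, C}, {B, D}.
In {A, B, C, D, E}, {D} is not a superkey ({D}⁺ restricted to this set is {A, C, D}), so split on D -> A, C into {A, C, D} and {B, D, E}.
{A, C, D} has no BCNF violation.
{B, D, E} has no BCNF violation.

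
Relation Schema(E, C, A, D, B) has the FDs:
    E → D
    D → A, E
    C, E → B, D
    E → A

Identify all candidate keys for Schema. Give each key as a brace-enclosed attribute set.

{C, D}, {C, E}

No FD produces {C}, so it must be in every candidate key.
{C, D}⁺ = {A, B, C, D, E} — all of the relation — so {C, D} is a candidate key.
{C, E}⁺ = {A, B, C, D, E} — all of the relation — so {C, E} is a candidate key.
These are minimal and exhaustive — every other superkey contains one of them.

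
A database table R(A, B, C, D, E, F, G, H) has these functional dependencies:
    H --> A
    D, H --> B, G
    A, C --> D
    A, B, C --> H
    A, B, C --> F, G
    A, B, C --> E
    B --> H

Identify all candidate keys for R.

{B, C}, {C, H}

Attributes never on any right-hand side: {C} — every candidate key must contain it.
Closure of {B, C} is {A, B, C, D, E, F, G, H}, the whole schema; {B, C} is a candidate key.
Closure of {C, H} is {A, B, C, D, E, F, G, H}, the whole schema; {C, H} is a candidate key.
These are minimal and exhaustive — every other superkey contains one of them.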